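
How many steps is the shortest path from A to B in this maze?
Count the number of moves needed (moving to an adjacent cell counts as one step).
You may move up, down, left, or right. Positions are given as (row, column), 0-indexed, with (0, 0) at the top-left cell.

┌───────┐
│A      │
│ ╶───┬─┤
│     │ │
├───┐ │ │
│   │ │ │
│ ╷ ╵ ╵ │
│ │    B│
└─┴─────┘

Using BFS to find shortest path:
Start: (0, 0), End: (3, 3)
Path found:
(0,0) → (1,0) → (1,1) → (1,2) → (2,2) → (3,2) → (3,3)
Number of steps: 6

Solution:

┌───────┐
│A      │
│ ╶───┬─┤
│↳ → ↓│ │
├───┐ │ │
│   │↓│ │
│ ╷ ╵ ╵ │
│ │  ↳ B│
└─┴─────┘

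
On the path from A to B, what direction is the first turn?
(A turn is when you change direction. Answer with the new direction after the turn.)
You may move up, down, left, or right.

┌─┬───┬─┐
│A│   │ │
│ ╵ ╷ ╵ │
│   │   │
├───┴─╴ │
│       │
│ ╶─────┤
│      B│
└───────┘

Directions: down, right, up, right, down, right, down, left, left, left, down, right, right, right
First turn direction: right

Solution:

┌─┬───┬─┐
│A│↱ ↓│ │
│ ╵ ╷ ╵ │
│↳ ↑│↳ ↓│
├───┴─╴ │
│↓ ← ← ↲│
│ ╶─────┤
│↳ → → B│
└───────┘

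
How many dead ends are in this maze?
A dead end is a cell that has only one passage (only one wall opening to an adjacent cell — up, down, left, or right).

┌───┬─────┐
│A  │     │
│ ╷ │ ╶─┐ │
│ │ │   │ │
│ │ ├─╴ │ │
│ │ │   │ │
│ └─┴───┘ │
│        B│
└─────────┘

Checking each cell for number of passages:

Dead ends found at positions:
  (2, 1)
  (2, 2)
Total dead ends: 2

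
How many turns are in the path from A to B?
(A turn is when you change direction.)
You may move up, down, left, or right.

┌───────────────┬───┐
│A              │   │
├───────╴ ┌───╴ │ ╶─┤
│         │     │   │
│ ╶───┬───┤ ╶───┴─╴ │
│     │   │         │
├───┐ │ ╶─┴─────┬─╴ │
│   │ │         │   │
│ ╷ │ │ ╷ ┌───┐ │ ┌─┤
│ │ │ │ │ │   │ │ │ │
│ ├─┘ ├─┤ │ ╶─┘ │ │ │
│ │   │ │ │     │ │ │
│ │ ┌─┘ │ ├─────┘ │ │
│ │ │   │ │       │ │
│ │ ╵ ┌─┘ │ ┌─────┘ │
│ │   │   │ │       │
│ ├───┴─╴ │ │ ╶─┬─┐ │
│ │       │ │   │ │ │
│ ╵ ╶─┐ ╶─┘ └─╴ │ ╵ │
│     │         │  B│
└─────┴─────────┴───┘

Directions: right, right, right, right, right, right, right, down, left, left, down, right, right, right, right, down, left, down, down, down, left, left, left, down, down, down, right, right, up, left, up, right, right, right, down, down
Number of turns: 15

Solution:

┌───────────────┬───┐
│A → → → → → → ↓│   │
├───────╴ ┌───╴ │ ╶─┤
│         │↓ ← ↲│   │
│ ╶───┬───┤ ╶───┴─╴ │
│     │   │↳ → → → ↓│
├───┐ │ ╶─┴─────┬─╴ │
│   │ │         │↓ ↲│
│ ╷ │ │ ╷ ┌───┐ │ ┌─┤
│ │ │ │ │ │   │ │↓│ │
│ ├─┘ ├─┤ │ ╶─┘ │ │ │
│ │   │ │ │     │↓│ │
│ │ ┌─┘ │ ├─────┘ │ │
│ │ │   │ │↓ ← ← ↲│ │
│ │ ╵ ┌─┘ │ ┌─────┘ │
│ │   │   │↓│↱ → → ↓│
│ ├───┴─╴ │ │ ╶─┬─┐ │
│ │       │↓│↑ ↰│ │↓│
│ ╵ ╶─┐ ╶─┘ └─╴ │ ╵ │
│     │    ↳ → ↑│  B│
└─────┴─────────┴───┘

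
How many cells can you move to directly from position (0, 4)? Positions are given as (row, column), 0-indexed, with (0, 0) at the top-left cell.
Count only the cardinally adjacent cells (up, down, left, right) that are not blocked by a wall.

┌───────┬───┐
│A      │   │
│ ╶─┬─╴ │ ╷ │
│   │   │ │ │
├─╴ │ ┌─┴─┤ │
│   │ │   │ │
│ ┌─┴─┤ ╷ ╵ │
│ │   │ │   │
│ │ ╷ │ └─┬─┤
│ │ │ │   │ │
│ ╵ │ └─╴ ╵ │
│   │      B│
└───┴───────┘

Checking passable neighbors of (0, 4):
Neighbors: (1, 4), (0, 5)
Count: 2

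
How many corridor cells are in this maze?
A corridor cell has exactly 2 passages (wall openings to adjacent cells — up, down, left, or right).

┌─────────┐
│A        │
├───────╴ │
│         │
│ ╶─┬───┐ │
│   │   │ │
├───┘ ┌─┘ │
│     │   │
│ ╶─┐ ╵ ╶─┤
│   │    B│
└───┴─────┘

Counting cells with exactly 2 passages:
Total corridor cells: 17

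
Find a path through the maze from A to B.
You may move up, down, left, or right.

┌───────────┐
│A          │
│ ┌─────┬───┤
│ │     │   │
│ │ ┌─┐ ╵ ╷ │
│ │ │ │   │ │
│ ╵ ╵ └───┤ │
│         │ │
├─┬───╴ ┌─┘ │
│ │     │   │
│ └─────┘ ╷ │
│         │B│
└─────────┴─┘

Finding the shortest path through the maze:
Path length: 16 steps
Directions: down → down → down → right → up → up → right → right → down → right → up → right → down → down → down → down

Solution:

┌───────────┐
│A          │
│ ┌─────┬───┤
│↓│↱ → ↓│↱ ↓│
│ │ ┌─┐ ╵ ╷ │
│↓│↑│ │↳ ↑│↓│
│ ╵ ╵ └───┤ │
│↳ ↑      │↓│
├─┬───╴ ┌─┘ │
│ │     │  ↓│
│ └─────┘ ╷ │
│         │B│
└─────────┴─┘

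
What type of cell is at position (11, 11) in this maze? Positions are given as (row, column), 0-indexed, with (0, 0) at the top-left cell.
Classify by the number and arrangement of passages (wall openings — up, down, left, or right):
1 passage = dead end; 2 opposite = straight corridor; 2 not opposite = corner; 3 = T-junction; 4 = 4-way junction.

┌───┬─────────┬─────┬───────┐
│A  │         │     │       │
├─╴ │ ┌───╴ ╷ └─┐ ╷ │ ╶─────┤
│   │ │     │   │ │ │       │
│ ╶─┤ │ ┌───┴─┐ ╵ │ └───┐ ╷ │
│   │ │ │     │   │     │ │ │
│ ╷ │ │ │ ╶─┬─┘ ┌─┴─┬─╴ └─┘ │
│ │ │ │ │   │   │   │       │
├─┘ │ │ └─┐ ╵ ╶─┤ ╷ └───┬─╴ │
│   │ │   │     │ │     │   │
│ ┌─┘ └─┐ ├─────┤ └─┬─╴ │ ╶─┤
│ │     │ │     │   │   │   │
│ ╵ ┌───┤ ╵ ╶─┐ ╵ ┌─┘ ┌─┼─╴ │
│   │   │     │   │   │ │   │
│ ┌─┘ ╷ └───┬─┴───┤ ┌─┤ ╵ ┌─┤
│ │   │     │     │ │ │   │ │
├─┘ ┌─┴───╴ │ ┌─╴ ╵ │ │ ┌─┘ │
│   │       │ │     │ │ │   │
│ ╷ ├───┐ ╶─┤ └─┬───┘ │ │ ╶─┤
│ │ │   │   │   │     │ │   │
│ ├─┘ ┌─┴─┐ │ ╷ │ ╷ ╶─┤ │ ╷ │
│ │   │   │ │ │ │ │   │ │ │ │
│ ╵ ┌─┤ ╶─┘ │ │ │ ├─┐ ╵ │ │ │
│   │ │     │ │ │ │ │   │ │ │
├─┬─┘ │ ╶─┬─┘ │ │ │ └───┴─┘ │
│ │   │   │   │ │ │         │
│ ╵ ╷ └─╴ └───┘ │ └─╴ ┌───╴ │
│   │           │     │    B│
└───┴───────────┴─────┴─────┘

Checking cell at (11, 11):
Number of passages: 2
Cell type: corner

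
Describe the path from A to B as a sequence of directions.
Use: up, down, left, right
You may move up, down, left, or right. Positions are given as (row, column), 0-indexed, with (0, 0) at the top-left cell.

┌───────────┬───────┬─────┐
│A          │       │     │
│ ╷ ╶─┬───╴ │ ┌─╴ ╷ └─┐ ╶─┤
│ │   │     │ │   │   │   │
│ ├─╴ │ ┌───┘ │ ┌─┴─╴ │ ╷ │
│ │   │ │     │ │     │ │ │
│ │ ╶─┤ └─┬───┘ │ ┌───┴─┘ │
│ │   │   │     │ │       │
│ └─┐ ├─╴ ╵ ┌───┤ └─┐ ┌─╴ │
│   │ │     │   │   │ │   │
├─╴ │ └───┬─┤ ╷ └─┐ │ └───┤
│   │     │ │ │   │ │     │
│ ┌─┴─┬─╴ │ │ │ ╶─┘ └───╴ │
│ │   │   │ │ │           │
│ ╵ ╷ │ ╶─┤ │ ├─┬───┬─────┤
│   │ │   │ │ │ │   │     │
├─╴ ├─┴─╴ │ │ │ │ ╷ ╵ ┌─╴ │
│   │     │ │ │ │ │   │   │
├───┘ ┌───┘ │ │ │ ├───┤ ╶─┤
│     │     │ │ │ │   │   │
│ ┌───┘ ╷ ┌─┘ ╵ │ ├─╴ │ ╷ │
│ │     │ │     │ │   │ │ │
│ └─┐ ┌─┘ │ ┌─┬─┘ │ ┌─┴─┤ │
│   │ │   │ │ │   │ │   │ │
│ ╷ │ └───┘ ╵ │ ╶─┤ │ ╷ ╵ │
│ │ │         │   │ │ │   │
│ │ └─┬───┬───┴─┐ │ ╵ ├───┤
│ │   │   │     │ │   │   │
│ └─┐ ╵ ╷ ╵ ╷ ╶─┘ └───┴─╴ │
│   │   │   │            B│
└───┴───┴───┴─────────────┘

Finding the path and converting it to directions:
Path through cells: (0,0) → (0,1) → (1,1) → (1,2) → (2,2) → (2,1) → (3,1) → (3,2) → (4,2) → (5,2) → (5,3) → (5,4) → (6,4) → (6,3) → (7,3) → (7,4) → (8,4) → (8,3) → (8,2) → (9,2) → (9,1) → (9,0) → (10,0) → (11,0) → (11,1) → (12,1) → (13,1) → (13,2) → (14,2) → (14,3) → (13,3) → (13,4) → (14,4) → (14,5) → (13,5) → (13,6) → (14,6) → (14,7) → (14,8) → (14,9) → (14,10) → (14,11) → (14,12)
Directions: right, down, right, down, left, down, right, down, down, right, right, down, left, down, right, down, left, left, down, left, left, down, down, right, down, down, right, down, right, up, right, down, right, up, right, down, right, right, right, right, right, right

Solution:

┌───────────┬───────┬─────┐
│A ↓        │       │     │
│ ╷ ╶─┬───╴ │ ┌─╴ ╷ └─┐ ╶─┤
│ │↳ ↓│     │ │   │   │   │
│ ├─╴ │ ┌───┘ │ ┌─┴─╴ │ ╷ │
│ │↓ ↲│ │     │ │     │ │ │
│ │ ╶─┤ └─┬───┘ │ ┌───┴─┘ │
│ │↳ ↓│   │     │ │       │
│ └─┐ ├─╴ ╵ ┌───┤ └─┐ ┌─╴ │
│   │↓│     │   │   │ │   │
├─╴ │ └───┬─┤ ╷ └─┐ │ └───┤
│   │↳ → ↓│ │ │   │ │     │
│ ┌─┴─┬─╴ │ │ │ ╶─┘ └───╴ │
│ │   │↓ ↲│ │ │           │
│ ╵ ╷ │ ╶─┤ │ ├─┬───┬─────┤
│   │ │↳ ↓│ │ │ │   │     │
├─╴ ├─┴─╴ │ │ │ │ ╷ ╵ ┌─╴ │
│   │↓ ← ↲│ │ │ │ │   │   │
├───┘ ┌───┘ │ │ │ ├───┤ ╶─┤
│↓ ← ↲│     │ │ │ │   │   │
│ ┌───┘ ╷ ┌─┘ ╵ │ ├─╴ │ ╷ │
│↓│     │ │     │ │   │ │ │
│ └─┐ ┌─┘ │ ┌─┬─┘ │ ┌─┴─┤ │
│↳ ↓│ │   │ │ │   │ │   │ │
│ ╷ │ └───┘ ╵ │ ╶─┤ │ ╷ ╵ │
│ │↓│         │   │ │ │   │
│ │ └─┬───┬───┴─┐ │ ╵ ├───┤
│ │↳ ↓│↱ ↓│↱ ↓  │ │   │   │
│ └─┐ ╵ ╷ ╵ ╷ ╶─┘ └───┴─╴ │
│   │↳ ↑│↳ ↑│↳ → → → → → B│
└───┴───┴───┴─────────────┘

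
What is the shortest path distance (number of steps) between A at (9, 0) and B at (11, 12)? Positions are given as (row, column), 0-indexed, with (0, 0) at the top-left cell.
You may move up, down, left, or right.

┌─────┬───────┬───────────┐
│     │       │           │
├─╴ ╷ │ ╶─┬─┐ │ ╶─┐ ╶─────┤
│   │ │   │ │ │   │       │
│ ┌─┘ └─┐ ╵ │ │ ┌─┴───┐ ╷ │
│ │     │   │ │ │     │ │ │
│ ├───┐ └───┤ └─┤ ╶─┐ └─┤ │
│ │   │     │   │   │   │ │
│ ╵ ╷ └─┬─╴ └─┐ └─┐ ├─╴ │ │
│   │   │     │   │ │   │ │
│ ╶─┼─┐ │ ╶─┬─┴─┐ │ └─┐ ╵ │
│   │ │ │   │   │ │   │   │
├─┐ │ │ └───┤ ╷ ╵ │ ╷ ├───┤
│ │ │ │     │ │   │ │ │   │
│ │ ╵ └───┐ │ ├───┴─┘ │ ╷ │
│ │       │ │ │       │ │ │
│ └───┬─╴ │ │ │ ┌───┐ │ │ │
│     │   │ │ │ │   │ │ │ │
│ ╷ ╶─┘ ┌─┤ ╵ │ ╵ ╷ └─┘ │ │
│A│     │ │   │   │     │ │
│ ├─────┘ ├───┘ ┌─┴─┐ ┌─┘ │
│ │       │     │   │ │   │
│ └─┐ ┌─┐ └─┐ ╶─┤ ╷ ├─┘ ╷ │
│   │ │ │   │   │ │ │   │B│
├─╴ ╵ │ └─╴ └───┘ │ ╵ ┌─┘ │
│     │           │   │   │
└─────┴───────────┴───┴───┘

Finding path from (9, 0) to (11, 12):
Path: (9,0) → (10,0) → (11,0) → (11,1) → (12,1) → (12,2) → (11,2) → (10,2) → (10,3) → (10,4) → (11,4) → (11,5) → (12,5) → (12,6) → (12,7) → (12,8) → (11,8) → (10,8) → (10,9) → (11,9) → (12,9) → (12,10) → (11,10) → (11,11) → (10,11) → (10,12) → (11,12)
Distance: 26 steps

Solution:

┌─────┬───────┬───────────┐
│     │       │           │
├─╴ ╷ │ ╶─┬─┐ │ ╶─┐ ╶─────┤
│   │ │   │ │ │   │       │
│ ┌─┘ └─┐ ╵ │ │ ┌─┴───┐ ╷ │
│ │     │   │ │ │     │ │ │
│ ├───┐ └───┤ └─┤ ╶─┐ └─┤ │
│ │   │     │   │   │   │ │
│ ╵ ╷ └─┬─╴ └─┐ └─┐ ├─╴ │ │
│   │   │     │   │ │   │ │
│ ╶─┼─┐ │ ╶─┬─┴─┐ │ └─┐ ╵ │
│   │ │ │   │   │ │   │   │
├─┐ │ │ └───┤ ╷ ╵ │ ╷ ├───┤
│ │ │ │     │ │   │ │ │   │
│ │ ╵ └───┐ │ ├───┴─┘ │ ╷ │
│ │       │ │ │       │ │ │
│ └───┬─╴ │ │ │ ┌───┐ │ │ │
│     │   │ │ │ │   │ │ │ │
│ ╷ ╶─┘ ┌─┤ ╵ │ ╵ ╷ └─┘ │ │
│A│     │ │   │   │     │ │
│ ├─────┘ ├───┘ ┌─┴─┐ ┌─┘ │
│↓│  ↱ → ↓│     │↱ ↓│ │↱ ↓│
│ └─┐ ┌─┐ └─┐ ╶─┤ ╷ ├─┘ ╷ │
│↳ ↓│↑│ │↳ ↓│   │↑│↓│↱ ↑│B│
├─╴ ╵ │ └─╴ └───┘ │ ╵ ┌─┘ │
│  ↳ ↑│    ↳ → → ↑│↳ ↑│   │
└─────┴───────────┴───┴───┘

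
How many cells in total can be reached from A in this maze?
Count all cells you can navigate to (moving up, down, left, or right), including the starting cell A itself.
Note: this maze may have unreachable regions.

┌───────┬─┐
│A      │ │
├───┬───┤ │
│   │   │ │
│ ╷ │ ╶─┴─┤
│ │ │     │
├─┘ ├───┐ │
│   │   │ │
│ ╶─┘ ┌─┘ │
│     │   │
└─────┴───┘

Using BFS/flood-fill to find all reachable cells from A:
Maze size: 5 × 5 = 25 total cells
21 cell(s) are walled off and cannot be reached from A.
Reachable cells: 4

Reachable region (· marks reachable cells):

┌───────┬─┐
│A · · ·│ │
├───┬───┤ │
│   │   │ │
│ ╷ │ ╶─┴─┤
│ │ │     │
├─┘ ├───┐ │
│   │   │ │
│ ╶─┘ ┌─┘ │
│     │   │
└─────┴───┘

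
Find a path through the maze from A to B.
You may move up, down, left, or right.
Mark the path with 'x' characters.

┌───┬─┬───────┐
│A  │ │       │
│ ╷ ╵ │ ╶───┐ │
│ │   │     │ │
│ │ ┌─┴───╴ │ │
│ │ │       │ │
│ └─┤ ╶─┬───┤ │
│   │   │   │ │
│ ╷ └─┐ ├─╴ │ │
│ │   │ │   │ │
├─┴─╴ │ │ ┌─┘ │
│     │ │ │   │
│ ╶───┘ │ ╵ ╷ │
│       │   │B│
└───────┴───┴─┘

Finding the shortest path through the maze:
Path length: 34 steps
Directions: down → down → down → right → down → right → down → left → left → down → right → right → right → up → up → up → left → up → right → right → right → up → left → left → up → right → right → right → down → down → down → down → down → down

Solution:

┌───┬─┬───────┐
│A  │ │x x x x│
│ ╷ ╵ │ ╶───┐ │
│x│   │x x x│x│
│ │ ┌─┴───╴ │ │
│x│ │x x x x│x│
│ └─┤ ╶─┬───┤ │
│x x│x x│   │x│
│ ╷ └─┐ ├─╴ │ │
│ │x x│x│   │x│
├─┴─╴ │ │ ┌─┘ │
│x x x│x│ │  x│
│ ╶───┘ │ ╵ ╷ │
│x x x x│   │B│
└───────┴───┴─┘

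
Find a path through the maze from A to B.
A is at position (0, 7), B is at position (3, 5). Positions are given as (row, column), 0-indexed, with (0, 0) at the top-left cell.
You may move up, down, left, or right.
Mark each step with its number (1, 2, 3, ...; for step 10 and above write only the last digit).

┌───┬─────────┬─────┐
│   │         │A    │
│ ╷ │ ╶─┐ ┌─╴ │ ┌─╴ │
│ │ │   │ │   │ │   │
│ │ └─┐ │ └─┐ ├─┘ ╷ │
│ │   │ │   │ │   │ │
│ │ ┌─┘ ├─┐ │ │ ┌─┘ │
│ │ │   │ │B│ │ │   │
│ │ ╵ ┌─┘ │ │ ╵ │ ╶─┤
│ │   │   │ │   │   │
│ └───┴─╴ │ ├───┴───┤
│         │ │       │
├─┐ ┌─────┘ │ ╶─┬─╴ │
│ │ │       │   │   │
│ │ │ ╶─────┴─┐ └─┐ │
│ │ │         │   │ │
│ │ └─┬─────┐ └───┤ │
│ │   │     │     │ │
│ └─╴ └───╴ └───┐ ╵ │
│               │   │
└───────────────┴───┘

Finding the shortest path from (0, 7) to (3, 5):
Path length: 19 steps
Directions: right → right → down → left → down → left → down → down → left → up → up → up → up → left → left → down → down → right → down

Solution:

┌───┬─────────┬─────┐
│   │    5 4 3│A 1 2│
│ ╷ │ ╶─┐ ┌─╴ │ ┌─╴ │
│ │ │   │6│  2│ │4 3│
│ │ └─┐ │ └─┐ ├─┘ ╷ │
│ │   │ │7 8│1│6 5│ │
│ │ ┌─┘ ├─┐ │ │ ┌─┘ │
│ │ │   │ │B│0│7│   │
│ │ ╵ ┌─┘ │ │ ╵ │ ╶─┤
│ │   │   │ │9 8│   │
│ └───┴─╴ │ ├───┴───┤
│         │ │       │
├─┐ ┌─────┘ │ ╶─┬─╴ │
│ │ │       │   │   │
│ │ │ ╶─────┴─┐ └─┐ │
│ │ │         │   │ │
│ │ └─┬─────┐ └───┤ │
│ │   │     │     │ │
│ └─╴ └───╴ └───┐ ╵ │
│               │   │
└───────────────┴───┘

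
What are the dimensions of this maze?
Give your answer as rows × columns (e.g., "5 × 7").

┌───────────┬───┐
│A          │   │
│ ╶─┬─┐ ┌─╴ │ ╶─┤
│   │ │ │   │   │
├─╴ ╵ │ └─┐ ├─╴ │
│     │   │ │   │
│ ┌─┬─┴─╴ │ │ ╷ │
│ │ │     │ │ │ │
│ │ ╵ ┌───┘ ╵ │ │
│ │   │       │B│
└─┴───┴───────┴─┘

Counting the maze dimensions:
Rows (vertical): 5
Columns (horizontal): 8
Dimensions: 5 × 8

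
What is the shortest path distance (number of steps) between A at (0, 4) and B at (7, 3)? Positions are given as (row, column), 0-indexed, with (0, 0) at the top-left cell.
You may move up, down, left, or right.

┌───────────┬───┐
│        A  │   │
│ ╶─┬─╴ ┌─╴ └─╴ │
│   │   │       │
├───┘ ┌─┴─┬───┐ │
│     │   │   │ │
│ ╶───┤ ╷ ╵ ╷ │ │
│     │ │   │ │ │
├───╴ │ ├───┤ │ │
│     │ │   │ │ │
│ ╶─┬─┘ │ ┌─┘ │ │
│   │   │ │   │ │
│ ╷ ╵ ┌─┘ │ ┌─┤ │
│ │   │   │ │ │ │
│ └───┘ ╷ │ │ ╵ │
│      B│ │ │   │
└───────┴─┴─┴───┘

Finding path from (0, 4) to (7, 3):
Path: (0,4) → (0,3) → (1,3) → (1,2) → (2,2) → (2,1) → (2,0) → (3,0) → (3,1) → (3,2) → (4,2) → (4,1) → (4,0) → (5,0) → (6,0) → (7,0) → (7,1) → (7,2) → (7,3)
Distance: 18 steps

Solution:

┌───────────┬───┐
│      ↓ A  │   │
│ ╶─┬─╴ ┌─╴ └─╴ │
│   │↓ ↲│       │
├───┘ ┌─┴─┬───┐ │
│↓ ← ↲│   │   │ │
│ ╶───┤ ╷ ╵ ╷ │ │
│↳ → ↓│ │   │ │ │
├───╴ │ ├───┤ │ │
│↓ ← ↲│ │   │ │ │
│ ╶─┬─┘ │ ┌─┘ │ │
│↓  │   │ │   │ │
│ ╷ ╵ ┌─┘ │ ┌─┤ │
│↓│   │   │ │ │ │
│ └───┘ ╷ │ │ ╵ │
│↳ → → B│ │ │   │
└───────┴─┴─┴───┘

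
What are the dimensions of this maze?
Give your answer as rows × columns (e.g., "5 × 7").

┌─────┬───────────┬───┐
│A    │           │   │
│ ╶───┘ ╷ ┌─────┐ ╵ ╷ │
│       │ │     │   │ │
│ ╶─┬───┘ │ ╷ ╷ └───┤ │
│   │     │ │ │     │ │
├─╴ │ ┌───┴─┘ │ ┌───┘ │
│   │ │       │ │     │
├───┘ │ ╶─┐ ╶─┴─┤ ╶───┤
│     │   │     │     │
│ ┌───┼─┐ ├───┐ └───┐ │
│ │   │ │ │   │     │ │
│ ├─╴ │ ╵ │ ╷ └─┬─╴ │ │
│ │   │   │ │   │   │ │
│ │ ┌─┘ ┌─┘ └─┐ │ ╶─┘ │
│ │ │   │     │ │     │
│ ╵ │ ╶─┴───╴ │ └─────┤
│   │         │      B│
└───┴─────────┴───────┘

Counting the maze dimensions:
Rows (vertical): 9
Columns (horizontal): 11
Dimensions: 9 × 11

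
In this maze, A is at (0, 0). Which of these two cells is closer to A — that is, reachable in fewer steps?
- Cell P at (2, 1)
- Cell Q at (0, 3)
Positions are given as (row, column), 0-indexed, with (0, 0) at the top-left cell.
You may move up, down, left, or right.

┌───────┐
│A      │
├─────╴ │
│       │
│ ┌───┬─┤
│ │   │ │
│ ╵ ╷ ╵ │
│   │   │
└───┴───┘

Shortest path A → P at (2, 1): 11 steps
Shortest path A → Q at (0, 3): 3 steps

Q is closer (3 steps vs 11 steps).

Path to P:

┌───────┐
│A → → ↓│
├─────╴ │
│↓ ← ← ↲│
│ ┌───┬─┤
│↓│P  │ │
│ ╵ ╷ ╵ │
│↳ ↑│   │
└───┴───┘

Path to Q:

┌───────┐
│A → → Q│
├─────╴ │
│       │
│ ┌───┬─┤
│ │   │ │
│ ╵ ╷ ╵ │
│   │   │
└───┴───┘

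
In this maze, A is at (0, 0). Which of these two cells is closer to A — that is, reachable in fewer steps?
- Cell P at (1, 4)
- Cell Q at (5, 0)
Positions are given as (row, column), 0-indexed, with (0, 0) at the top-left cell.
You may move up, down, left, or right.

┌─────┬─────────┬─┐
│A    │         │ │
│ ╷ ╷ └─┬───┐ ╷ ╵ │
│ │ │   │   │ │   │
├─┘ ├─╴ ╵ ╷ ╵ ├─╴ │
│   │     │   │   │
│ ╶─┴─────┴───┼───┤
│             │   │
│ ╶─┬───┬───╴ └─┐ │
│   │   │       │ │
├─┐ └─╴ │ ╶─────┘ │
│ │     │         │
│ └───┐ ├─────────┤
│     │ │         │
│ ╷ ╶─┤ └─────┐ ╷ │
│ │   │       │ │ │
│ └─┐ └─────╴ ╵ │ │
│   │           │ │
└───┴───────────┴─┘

Shortest path A → P at (1, 4): 7 steps
Shortest path A → Q at (5, 0): 25 steps

P is closer (7 steps vs 25 steps).

Path to P:

┌─────┬─────────┬─┐
│A → ↓│         │ │
│ ╷ ╷ └─┬───┐ ╷ ╵ │
│ │ │↳ ↓│P  │ │   │
├─┘ ├─╴ ╵ ╷ ╵ ├─╴ │
│   │  ↳ ↑│   │   │
│ ╶─┴─────┴───┼───┤
│             │   │
│ ╶─┬───┬───╴ └─┐ │
│   │   │       │ │
├─┐ └─╴ │ ╶─────┘ │
│ │     │         │
│ └───┐ ├─────────┤
│     │ │         │
│ ╷ ╶─┤ └─────┐ ╷ │
│ │   │       │ │ │
│ └─┐ └─────╴ ╵ │ │
│   │           │ │
└───┴───────────┴─┘

Path to Q:

┌─────┬─────────┬─┐
│A ↓  │         │ │
│ ╷ ╷ └─┬───┐ ╷ ╵ │
│ │↓│   │   │ │   │
├─┘ ├─╴ ╵ ╷ ╵ ├─╴ │
│↓ ↲│     │   │   │
│ ╶─┴─────┴───┼───┤
│↓            │   │
│ ╶─┬───┬───╴ └─┐ │
│↳ ↓│   │       │ │
├─┐ └─╴ │ ╶─────┘ │
│Q│↳ → ↓│         │
│ └───┐ ├─────────┤
│↑ ↰  │↓│         │
│ ╷ ╶─┤ └─────┐ ╷ │
│ │↑ ↰│↳ → → ↓│ │ │
│ └─┐ └─────╴ ╵ │ │
│   │↑ ← ← ← ↲  │ │
└───┴───────────┴─┘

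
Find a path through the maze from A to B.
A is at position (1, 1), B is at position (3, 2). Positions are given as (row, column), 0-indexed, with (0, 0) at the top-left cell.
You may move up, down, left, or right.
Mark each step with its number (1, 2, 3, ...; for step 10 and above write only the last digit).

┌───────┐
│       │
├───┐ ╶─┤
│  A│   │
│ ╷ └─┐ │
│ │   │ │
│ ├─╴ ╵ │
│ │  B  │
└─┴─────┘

Finding the shortest path from (1, 1) to (3, 2):
Path length: 3 steps
Directions: down → right → down

Solution:

┌───────┐
│       │
├───┐ ╶─┤
│  A│   │
│ ╷ └─┐ │
│ │1 2│ │
│ ├─╴ ╵ │
│ │  B  │
└─┴─────┘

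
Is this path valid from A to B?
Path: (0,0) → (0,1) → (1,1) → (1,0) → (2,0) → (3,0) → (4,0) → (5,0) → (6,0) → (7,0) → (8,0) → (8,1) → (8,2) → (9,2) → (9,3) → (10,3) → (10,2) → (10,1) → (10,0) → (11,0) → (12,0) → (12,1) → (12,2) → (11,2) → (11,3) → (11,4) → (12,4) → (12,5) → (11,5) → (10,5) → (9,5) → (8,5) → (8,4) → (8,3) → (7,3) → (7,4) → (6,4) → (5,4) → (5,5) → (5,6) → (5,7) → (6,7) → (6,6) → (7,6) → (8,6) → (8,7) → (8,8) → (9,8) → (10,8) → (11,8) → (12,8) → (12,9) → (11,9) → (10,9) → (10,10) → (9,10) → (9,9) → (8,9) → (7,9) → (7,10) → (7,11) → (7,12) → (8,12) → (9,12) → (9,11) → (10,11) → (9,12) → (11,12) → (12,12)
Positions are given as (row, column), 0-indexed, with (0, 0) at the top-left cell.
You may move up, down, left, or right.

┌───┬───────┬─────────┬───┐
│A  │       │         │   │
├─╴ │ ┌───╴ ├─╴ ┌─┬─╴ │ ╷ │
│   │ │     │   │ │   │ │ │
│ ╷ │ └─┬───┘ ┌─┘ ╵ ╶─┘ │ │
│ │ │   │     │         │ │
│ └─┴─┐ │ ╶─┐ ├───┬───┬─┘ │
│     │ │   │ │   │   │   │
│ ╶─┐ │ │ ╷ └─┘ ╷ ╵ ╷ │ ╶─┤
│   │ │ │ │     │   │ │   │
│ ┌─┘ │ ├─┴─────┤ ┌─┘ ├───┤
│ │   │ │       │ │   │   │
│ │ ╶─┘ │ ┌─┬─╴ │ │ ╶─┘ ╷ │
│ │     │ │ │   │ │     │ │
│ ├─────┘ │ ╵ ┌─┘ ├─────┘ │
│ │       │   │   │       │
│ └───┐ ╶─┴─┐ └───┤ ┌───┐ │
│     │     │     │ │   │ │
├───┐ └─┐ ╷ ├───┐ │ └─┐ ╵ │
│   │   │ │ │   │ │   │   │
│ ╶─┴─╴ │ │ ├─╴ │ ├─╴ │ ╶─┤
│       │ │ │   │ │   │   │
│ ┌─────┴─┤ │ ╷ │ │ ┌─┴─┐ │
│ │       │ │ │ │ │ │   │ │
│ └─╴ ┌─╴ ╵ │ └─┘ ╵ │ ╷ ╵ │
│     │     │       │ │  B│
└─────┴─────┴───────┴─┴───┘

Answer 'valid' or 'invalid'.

Checking path validity:
Result: Invalid move at step 66: cannot move from (10, 11) to (9, 12).

invalid

Correct solution:

┌───┬───────┬─────────┬───┐
│A ↓│       │         │   │
├─╴ │ ┌───╴ ├─╴ ┌─┬─╴ │ ╷ │
│↓ ↲│ │     │   │ │   │ │ │
│ ╷ │ └─┬───┘ ┌─┘ ╵ ╶─┘ │ │
│↓│ │   │     │         │ │
│ └─┴─┐ │ ╶─┐ ├───┬───┬─┘ │
│↓    │ │   │ │   │   │   │
│ ╶─┐ │ │ ╷ └─┘ ╷ ╵ ╷ │ ╶─┤
│↓  │ │ │ │     │   │ │   │
│ ┌─┘ │ ├─┴─────┤ ┌─┘ ├───┤
│↓│   │ │↱ → → ↓│ │   │   │
│ │ ╶─┘ │ ┌─┬─╴ │ │ ╶─┘ ╷ │
│↓│     │↑│ │↓ ↲│ │     │ │
│ ├─────┘ │ ╵ ┌─┘ ├─────┘ │
│↓│    ↱ ↑│  ↓│   │↱ → → ↓│
│ └───┐ ╶─┴─┐ └───┤ ┌───┐ │
│↳ → ↓│↑ ← ↰│↳ → ↓│↑│   │↓│
├───┐ └─┐ ╷ ├───┐ │ └─┐ ╵ │
│   │↳ ↓│ │↑│   │↓│↑ ↰│↓ ↲│
│ ╶─┴─╴ │ │ ├─╴ │ ├─╴ │ ╶─┤
│↓ ← ← ↲│ │↑│   │↓│↱ ↑│↳ ↓│
│ ┌─────┴─┤ │ ╷ │ │ ┌─┴─┐ │
│↓│  ↱ → ↓│↑│ │ │↓│↑│   │↓│
│ └─╴ ┌─╴ ╵ │ └─┘ ╵ │ ╷ ╵ │
│↳ → ↑│  ↳ ↑│    ↳ ↑│ │  B│
└─────┴─────┴───────┴─┴───┘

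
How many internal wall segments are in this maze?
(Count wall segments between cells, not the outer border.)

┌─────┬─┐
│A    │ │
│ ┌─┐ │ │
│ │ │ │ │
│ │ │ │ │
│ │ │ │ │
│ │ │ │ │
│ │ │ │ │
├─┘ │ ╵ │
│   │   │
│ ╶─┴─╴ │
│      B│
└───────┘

Counting internal wall segments:
Total internal walls: 15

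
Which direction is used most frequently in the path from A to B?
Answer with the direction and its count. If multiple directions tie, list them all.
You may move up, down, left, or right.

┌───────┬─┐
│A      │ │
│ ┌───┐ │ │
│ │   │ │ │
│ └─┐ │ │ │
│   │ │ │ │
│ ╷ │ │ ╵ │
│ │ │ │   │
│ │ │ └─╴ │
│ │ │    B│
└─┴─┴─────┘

Directions: right, right, right, down, down, down, right, down
Counts: {'right': 4, 'down': 4}
Most common: down and right (tied at 4 times each)

Solution:

┌───────┬─┐
│A → → ↓│ │
│ ┌───┐ │ │
│ │   │↓│ │
│ └─┐ │ │ │
│   │ │↓│ │
│ ╷ │ │ ╵ │
│ │ │ │↳ ↓│
│ │ │ └─╴ │
│ │ │    B│
└─┴─┴─────┘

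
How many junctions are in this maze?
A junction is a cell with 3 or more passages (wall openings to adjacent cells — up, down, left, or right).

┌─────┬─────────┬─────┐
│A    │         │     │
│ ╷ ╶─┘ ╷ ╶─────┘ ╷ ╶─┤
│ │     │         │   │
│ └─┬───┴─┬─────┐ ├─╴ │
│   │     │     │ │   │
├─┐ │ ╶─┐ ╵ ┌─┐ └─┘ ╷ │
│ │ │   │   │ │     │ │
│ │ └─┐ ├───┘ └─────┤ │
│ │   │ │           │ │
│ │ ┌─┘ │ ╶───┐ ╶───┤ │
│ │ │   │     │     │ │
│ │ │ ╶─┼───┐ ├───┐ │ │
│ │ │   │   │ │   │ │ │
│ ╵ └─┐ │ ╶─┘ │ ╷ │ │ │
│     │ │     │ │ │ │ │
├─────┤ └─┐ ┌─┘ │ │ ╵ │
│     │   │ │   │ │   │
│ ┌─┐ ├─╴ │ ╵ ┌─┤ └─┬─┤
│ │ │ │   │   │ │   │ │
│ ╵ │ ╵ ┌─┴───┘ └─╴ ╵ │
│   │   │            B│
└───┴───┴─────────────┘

Checking each cell for number of passages:

Junctions found (3+ passages):
  (0, 1): 3 passages
  (0, 4): 3 passages
  (0, 9): 3 passages
  (1, 8): 3 passages
  (2, 10): 3 passages
  (4, 1): 3 passages
  (4, 6): 3 passages
  (4, 7): 3 passages
  (7, 1): 3 passages
  (7, 5): 3 passages
  (10, 7): 3 passages
  (10, 9): 3 passages
Total junctions: 12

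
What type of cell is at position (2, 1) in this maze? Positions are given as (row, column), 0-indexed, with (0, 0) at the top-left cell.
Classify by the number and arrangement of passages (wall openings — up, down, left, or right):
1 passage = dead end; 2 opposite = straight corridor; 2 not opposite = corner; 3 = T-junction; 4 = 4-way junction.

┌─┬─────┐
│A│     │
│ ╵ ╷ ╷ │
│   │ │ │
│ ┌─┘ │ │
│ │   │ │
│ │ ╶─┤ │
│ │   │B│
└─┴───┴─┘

Checking cell at (2, 1):
Number of passages: 2
Cell type: corner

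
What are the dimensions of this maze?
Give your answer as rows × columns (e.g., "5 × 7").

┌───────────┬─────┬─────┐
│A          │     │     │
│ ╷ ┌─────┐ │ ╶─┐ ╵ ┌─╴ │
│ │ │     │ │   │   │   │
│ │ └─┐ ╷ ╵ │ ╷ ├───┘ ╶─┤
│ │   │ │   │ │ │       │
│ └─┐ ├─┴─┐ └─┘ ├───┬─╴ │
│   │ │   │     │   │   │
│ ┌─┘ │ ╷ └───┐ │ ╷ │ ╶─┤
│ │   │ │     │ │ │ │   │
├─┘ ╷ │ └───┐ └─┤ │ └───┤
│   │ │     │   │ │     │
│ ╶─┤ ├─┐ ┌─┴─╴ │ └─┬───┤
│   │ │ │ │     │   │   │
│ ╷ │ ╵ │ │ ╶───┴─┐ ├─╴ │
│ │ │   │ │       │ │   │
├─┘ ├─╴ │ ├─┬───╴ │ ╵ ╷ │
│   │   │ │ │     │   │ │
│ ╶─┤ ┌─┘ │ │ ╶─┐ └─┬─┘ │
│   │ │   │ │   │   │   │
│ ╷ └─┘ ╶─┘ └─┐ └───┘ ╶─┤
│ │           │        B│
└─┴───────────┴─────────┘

Counting the maze dimensions:
Rows (vertical): 11
Columns (horizontal): 12
Dimensions: 11 × 12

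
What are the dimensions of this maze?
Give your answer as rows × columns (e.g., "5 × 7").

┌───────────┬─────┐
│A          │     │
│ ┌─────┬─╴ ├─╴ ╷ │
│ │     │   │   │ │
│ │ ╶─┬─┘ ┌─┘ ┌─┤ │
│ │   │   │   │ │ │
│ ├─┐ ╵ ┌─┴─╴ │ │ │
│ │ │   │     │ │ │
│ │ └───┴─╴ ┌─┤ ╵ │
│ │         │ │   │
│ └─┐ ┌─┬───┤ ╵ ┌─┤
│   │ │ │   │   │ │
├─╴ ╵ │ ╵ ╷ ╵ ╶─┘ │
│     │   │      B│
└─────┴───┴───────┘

Counting the maze dimensions:
Rows (vertical): 7
Columns (horizontal): 9
Dimensions: 7 × 9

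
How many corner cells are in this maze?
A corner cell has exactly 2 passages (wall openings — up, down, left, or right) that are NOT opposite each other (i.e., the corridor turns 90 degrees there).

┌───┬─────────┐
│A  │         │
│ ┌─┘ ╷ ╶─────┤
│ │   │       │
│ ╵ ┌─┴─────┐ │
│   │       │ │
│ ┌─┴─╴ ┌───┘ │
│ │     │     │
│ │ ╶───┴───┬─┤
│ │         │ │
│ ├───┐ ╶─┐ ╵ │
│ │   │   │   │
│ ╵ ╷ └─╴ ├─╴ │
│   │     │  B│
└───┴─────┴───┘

Counting corner cells (2 non-opposite passages):
Total corners: 22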